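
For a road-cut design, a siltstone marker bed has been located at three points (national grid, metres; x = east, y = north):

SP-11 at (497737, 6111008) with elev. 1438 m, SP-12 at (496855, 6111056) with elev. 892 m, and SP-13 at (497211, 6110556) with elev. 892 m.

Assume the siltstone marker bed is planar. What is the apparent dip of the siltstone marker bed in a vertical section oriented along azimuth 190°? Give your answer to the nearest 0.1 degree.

29.4°

Two edge vectors: SP-11→SP-12 = (-882, 48, -546), SP-11→SP-13 = (-526, -452, -546).
Normal n = (SP-11→SP-12) × (SP-11→SP-13) = (-273000, -194376, 423912).
So ∂z/∂x = −n_x/n_z = 0.64400 and ∂z/∂y = −n_y/n_z = 0.45853.
Unit vector along 190° is (sin 190°, cos 190°) = (-0.1736, -0.9848).
Slope in that direction = a·(-0.1736) + b·(-0.9848) = −0.56339.
Apparent dip = arctan|0.56339| = 29.4° (true dip is 38.3°, so apparent ≤ true as expected).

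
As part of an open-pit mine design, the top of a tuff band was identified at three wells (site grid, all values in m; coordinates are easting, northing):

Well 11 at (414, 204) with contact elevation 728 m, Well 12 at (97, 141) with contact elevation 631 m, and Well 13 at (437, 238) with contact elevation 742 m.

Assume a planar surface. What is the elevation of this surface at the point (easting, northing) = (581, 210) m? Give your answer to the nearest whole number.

Let the plane be z = a·easting + b·northing + c.
Well 12−Well 11: −317a − 63b = −97;  Well 13−Well 11: 23a + 34b = 14.
Solving gives a = 0.25898, b = 0.23657.
Then c = 728 − a·414 − b·204 = 572.52.
At (581, 210): z = 150.5 + 49.7 + 572.52 = 772.7 m.

773 m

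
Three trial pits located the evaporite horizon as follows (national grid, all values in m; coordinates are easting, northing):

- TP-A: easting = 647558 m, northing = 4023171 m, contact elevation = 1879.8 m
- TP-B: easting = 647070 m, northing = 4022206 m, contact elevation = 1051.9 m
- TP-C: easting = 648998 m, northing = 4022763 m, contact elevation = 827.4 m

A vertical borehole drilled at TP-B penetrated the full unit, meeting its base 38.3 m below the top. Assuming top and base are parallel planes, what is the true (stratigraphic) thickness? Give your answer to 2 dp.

25.07 m

Two edge vectors: TP-A→TP-B = (-488, -965, -827.9), TP-A→TP-C = (1440, -408, -1052.4).
Normal n = (TP-A→TP-B) × (TP-A→TP-C) = (677782.8, -1705747.2, 1588704).
So ∂z/∂easting = −n_x/n_z = −0.42663 and ∂z/∂northing = −n_y/n_z = 1.07367.
|∇z| = √(a²+b²) = 1.15533, so dip δ = arctan(1.15533) = 49.12°.
True thickness = vertical thickness × cos δ = 38.3 × cos 49.12° = 25.07 m.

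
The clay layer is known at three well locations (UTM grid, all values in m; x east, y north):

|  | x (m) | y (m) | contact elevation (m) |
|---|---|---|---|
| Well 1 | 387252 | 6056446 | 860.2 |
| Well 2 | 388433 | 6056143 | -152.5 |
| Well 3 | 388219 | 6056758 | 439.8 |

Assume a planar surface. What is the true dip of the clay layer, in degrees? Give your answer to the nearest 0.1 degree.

Two edge vectors: Well 1→Well 2 = (1181, -303, -1012.7), Well 1→Well 3 = (967, 312, -420.4).
Normal n = (Well 1→Well 2) × (Well 1→Well 3) = (443343.6, -482788.5, 661473).
So ∂z/∂x = −n_x/n_z = −0.67024 and ∂z/∂y = −n_y/n_z = 0.72987.
Gradient magnitude |∇z| = √(a² + b²) = √(0.44922 + 0.53271) = 0.99092.
True dip = arctan(0.99092) = 44.7°, dipping toward SE (azimuth ≈ 137°).

44.7°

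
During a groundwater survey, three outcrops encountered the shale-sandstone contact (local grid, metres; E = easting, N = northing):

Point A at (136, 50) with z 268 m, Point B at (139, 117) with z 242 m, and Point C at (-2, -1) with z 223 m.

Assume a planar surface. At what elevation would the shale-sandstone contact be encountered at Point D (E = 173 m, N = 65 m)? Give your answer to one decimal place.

Let the plane be z = a·E + b·N + c.
Point B−Point A: 3a + 67b = −26;  Point C−Point A: −138a − 51b = −45.
Solving gives a = 0.47740, b = −0.40944.
Then c = 268 − a·136 − b·50 = 223.55.
At (173, 65): z = 82.6 − 26.6 + 223.55 = 279.5 m.

279.5 m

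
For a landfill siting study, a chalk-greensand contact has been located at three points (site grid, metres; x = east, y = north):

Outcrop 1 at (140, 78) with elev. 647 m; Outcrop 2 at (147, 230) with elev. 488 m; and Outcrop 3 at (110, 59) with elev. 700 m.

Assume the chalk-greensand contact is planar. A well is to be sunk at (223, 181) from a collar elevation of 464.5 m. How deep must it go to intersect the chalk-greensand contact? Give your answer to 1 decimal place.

Let the plane be z = a·x + b·y + c.
Outcrop 2−Outcrop 1: 7a + 152b = −159;  Outcrop 3−Outcrop 1: −30a − 19b = 53.
Solving gives a = −1.13734, b = −0.99368.
Then c = 647 − a·140 − b·78 = 883.73.
At (223, 181): z_contact = −253.63 − 179.86 + 883.73 = 450.25 m.
Depth below ground = 464.5 − 450.25 = 14.2 m.

14.2 m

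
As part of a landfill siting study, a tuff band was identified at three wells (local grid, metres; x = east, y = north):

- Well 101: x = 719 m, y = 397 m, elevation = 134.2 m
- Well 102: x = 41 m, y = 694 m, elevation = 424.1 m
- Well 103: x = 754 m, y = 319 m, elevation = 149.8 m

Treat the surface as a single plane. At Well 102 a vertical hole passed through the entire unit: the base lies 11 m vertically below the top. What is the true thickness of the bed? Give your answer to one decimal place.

Let the plane be z = a·x + b·y + c.
Well 102−Well 101: −678a + 297b = 289.9;  Well 103−Well 101: 35a − 78b = 15.6.
Solving gives a = −0.64123, b = −0.48773.
|∇z| = √(a²+b²) = 0.80565, so dip δ = arctan(0.80565) = 38.86°.
True thickness = vertical thickness × cos δ = 11 × cos 38.86° = 8.6 m.

8.6 m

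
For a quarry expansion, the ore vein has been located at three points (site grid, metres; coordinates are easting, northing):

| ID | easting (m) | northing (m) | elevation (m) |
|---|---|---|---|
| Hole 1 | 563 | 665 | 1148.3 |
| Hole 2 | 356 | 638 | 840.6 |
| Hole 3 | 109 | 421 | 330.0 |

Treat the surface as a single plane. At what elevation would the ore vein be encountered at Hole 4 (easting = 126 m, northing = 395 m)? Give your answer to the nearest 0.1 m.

Two edge vectors: Hole 1→Hole 2 = (-207, -27, -307.7), Hole 1→Hole 3 = (-454, -244, -818.3).
Normal n = (Hole 1→Hole 2) × (Hole 1→Hole 3) = (-52984.7, -29692.3, 38250).
So ∂z/∂easting = −n_x/n_z = 1.38522 and ∂z/∂northing = −n_y/n_z = 0.77627.
Intercept c from Hole 1: 1148.3 − 779.88 − 516.22 = −147.80.
At (126, 395): z = 174.5 + 306.6 − 147.80 = 333.4 m.

333.4 m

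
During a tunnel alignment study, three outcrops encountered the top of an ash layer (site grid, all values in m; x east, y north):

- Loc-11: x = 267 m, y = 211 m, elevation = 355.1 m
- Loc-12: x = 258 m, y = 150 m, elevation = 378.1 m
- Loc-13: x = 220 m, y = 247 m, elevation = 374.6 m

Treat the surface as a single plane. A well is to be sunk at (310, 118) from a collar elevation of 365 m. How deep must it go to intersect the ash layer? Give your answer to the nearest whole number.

11 m

Let the plane be z = a·x + b·y + c.
Loc-12−Loc-11: −9a − 61b = 23;  Loc-13−Loc-11: −47a + 36b = 19.5.
Solving gives a = −0.63225, b = −0.28377.
Then c = 355.1 − a·267 − b·211 = 583.78.
At (310, 118): z_contact = −196.0 − 33.5 + 583.78 = 354.3 m.
Depth below ground = 365 − 354.3 = 11 m.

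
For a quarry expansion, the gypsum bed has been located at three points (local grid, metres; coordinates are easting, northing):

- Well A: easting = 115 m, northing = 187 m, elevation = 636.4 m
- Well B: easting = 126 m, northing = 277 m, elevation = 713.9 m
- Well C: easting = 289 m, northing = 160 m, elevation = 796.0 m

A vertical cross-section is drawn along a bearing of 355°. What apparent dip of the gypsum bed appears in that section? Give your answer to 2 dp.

Two edge vectors: Well A→Well B = (11, 90, 77.5), Well A→Well C = (174, -27, 159.6).
Normal n = (Well A→Well B) × (Well A→Well C) = (16456.5, 11729.4, -15957).
So ∂z/∂easting = −n_x/n_z = 1.03130 and ∂z/∂northing = −n_y/n_z = 0.73506.
Unit vector along 355° is (sin 355°, cos 355°) = (-0.0872, 0.9962).
Slope in that direction = a·(-0.0872) + b·(0.9962) = 0.64238.
Apparent dip = arctan|0.64238| = 32.72° (true dip is 51.7°, so apparent ≤ true as expected).

32.72°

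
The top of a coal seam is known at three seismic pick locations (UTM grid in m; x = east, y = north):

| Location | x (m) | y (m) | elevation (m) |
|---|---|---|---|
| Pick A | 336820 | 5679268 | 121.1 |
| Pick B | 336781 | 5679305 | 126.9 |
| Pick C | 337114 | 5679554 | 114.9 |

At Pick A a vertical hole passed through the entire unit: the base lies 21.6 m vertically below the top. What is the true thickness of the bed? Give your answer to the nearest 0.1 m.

Two edge vectors: Pick A→Pick B = (-39, 37, 5.8), Pick A→Pick C = (294, 286, -6.2).
Normal n = (Pick A→Pick B) × (Pick A→Pick C) = (-1888.2, 1463.4, -22032).
So ∂z/∂x = −n_x/n_z = −0.08570 and ∂z/∂y = −n_y/n_z = 0.06642.
|∇z| = √(a²+b²) = 0.10843, so dip δ = arctan(0.10843) = 6.19°.
True thickness = vertical thickness × cos δ = 21.6 × cos 6.19° = 21.5 m.

21.5 m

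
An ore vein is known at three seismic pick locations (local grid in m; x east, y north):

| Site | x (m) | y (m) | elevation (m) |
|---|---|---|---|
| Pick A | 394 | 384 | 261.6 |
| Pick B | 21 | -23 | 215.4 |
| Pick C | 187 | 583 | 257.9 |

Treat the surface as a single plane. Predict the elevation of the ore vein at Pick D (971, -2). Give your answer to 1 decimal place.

Two edge vectors: Pick A→Pick B = (-373, -407, -46.2), Pick A→Pick C = (-207, 199, -3.7).
Normal n = (Pick A→Pick B) × (Pick A→Pick C) = (10699.7, 8183.3, -158476).
So ∂z/∂x = −n_x/n_z = 0.06752 and ∂z/∂y = −n_y/n_z = 0.05164.
Intercept c from Pick A: 261.6 − 26.60 − 19.83 = 215.17.
At (971, -2): z = 65.6 − 0.1 + 215.17 = 280.6 m.

280.6 m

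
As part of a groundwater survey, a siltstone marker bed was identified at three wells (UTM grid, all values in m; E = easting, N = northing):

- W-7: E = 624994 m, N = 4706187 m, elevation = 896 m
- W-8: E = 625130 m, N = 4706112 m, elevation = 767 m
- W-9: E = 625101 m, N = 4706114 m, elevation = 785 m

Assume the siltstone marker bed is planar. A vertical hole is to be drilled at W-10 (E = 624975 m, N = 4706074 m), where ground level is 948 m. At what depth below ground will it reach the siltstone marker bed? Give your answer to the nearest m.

118 m

Two edge vectors: W-7→W-8 = (136, -75, -129), W-7→W-9 = (107, -73, -111).
Normal n = (W-7→W-8) × (W-7→W-9) = (-1092, 1293, -1903).
So ∂z/∂E = −n_x/n_z = −0.57383079 and ∂z/∂N = −n_y/n_z = 0.67945349.
Intercept c from W-7: 896 + 358640.80 − 3197635.20 = −2838098.40.
At (624975, 4706074): z_contact = −358629.9 + 3197558.4 − 2838098.40 = 830.1 m.
Depth below ground = 948 − 830.1 = 118 m.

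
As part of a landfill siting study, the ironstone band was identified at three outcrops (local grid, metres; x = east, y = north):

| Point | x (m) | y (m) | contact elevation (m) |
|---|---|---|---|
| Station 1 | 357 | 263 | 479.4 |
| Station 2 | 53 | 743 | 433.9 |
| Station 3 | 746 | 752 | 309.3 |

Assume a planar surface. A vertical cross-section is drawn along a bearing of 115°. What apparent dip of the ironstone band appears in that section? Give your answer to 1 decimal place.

4.2°

Let the plane be z = a·x + b·y + c.
Station 2−Station 1: −304a + 480b = −45.5;  Station 3−Station 1: 389a + 489b = −170.1.
Solving gives a = −0.17711, b = −0.20696.
Unit vector along 115° is (sin 115°, cos 115°) = (0.9063, -0.4226).
Slope in that direction = a·(0.9063) + b·(-0.4226) = −0.07305.
Apparent dip = arctan|0.07305| = 4.2° (true dip is 15.2°, so apparent ≤ true as expected).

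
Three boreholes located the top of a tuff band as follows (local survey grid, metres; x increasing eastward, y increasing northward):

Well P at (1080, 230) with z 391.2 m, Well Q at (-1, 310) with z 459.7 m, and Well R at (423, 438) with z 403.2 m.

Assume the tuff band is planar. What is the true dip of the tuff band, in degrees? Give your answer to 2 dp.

11.38°

Let the plane be z = a·x + b·y + c.
Well Q−Well P: −1081a + 80b = 68.5;  Well R−Well P: −657a + 208b = 12.
Solving gives a = −0.07713, b = −0.18592.
Gradient magnitude |∇z| = √(a² + b²) = √(0.00595 + 0.03457) = 0.20129.
True dip = arctan(0.20129) = 11.38°, dipping toward NNE (azimuth ≈ 023°).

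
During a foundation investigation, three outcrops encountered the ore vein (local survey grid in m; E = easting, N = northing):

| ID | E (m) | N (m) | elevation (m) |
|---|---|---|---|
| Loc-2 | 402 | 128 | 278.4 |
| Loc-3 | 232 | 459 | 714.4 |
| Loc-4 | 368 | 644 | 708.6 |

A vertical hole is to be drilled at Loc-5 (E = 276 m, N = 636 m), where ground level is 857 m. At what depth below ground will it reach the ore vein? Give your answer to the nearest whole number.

Let the plane be z = a·E + b·N + c.
Loc-3−Loc-2: −170a + 331b = 436;  Loc-4−Loc-2: −34a + 516b = 430.2.
Solving gives a = −1.07995, b = 0.76256.
Then c = 278.4 − a·402 − b·128 = 614.93.
At (276, 636): z_contact = −298.1 + 485.0 + 614.93 = 801.9 m.
Depth below ground = 857 − 801.9 = 55 m.

55 m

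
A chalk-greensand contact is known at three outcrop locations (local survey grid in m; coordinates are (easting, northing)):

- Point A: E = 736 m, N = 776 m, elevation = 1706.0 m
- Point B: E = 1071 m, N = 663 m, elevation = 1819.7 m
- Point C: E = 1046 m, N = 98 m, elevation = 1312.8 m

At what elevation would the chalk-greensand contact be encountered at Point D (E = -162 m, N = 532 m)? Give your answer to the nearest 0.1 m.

925.9 m

Two edge vectors: Point A→Point B = (335, -113, 113.7), Point A→Point C = (310, -678, -393.2).
Normal n = (Point A→Point B) × (Point A→Point C) = (121520.2, 166969, -192100).
So ∂z/∂E = −n_x/n_z = 0.632588 and ∂z/∂N = −n_y/n_z = 0.869178.
Intercept c from Point A: 1706 − 465.58 − 674.48 = 565.93.
At (-162, 532): z = −102.5 + 462.4 + 565.93 = 925.9 m.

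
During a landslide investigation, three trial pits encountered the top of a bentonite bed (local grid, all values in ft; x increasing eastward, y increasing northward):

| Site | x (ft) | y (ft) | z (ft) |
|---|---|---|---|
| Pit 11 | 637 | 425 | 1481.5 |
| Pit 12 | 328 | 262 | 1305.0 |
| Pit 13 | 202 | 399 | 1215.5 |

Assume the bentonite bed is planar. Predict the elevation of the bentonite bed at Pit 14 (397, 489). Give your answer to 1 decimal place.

Let the plane be z = a·x + b·y + c.
Pit 12−Pit 11: −309a − 163b = −176.5;  Pit 13−Pit 11: −435a − 26b = −266.
Solving gives a = 0.61664, b = −0.08615.
Then c = 1481.5 − a·637 − b·425 = 1125.31.
At (397, 489): z = 244.8 − 42.1 + 1125.31 = 1328.0 ft.

1328.0 ft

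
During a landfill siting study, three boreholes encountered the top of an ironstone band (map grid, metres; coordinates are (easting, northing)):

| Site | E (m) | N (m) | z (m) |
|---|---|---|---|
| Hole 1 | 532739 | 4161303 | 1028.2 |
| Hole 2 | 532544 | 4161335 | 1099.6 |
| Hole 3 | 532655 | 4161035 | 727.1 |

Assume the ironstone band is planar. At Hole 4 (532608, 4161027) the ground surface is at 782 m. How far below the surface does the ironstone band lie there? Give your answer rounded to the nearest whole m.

56 m

Two edge vectors: Hole 1→Hole 2 = (-195, 32, 71.4), Hole 1→Hole 3 = (-84, -268, -301.1).
Normal n = (Hole 1→Hole 2) × (Hole 1→Hole 3) = (9500, -64712.1, 54948).
So ∂z/∂E = −n_x/n_z = −0.17289073 and ∂z/∂N = −n_y/n_z = 1.17769710.
Intercept c from Hole 1: 1028.2 + 92105.64 − 4900754.46 = −4807620.62.
At (532608, 4161027): z_contact = −92083.0 + 4900429.4 − 4807620.62 = 725.8 m.
Depth below ground = 782 − 725.8 = 56 m.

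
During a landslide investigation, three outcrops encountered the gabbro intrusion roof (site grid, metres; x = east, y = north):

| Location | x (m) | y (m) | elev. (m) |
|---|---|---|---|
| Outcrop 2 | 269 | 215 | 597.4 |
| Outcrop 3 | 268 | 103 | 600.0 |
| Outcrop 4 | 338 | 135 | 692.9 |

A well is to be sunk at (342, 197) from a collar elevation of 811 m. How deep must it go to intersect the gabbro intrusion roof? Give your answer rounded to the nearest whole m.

115 m

Two edge vectors: Outcrop 2→Outcrop 3 = (-1, -112, 2.6), Outcrop 2→Outcrop 4 = (69, -80, 95.5).
Normal n = (Outcrop 2→Outcrop 3) × (Outcrop 2→Outcrop 4) = (-10488, 274.9, 7808).
So ∂z/∂x = −n_x/n_z = 1.34324 and ∂z/∂y = −n_y/n_z = −0.03521.
Intercept c from Outcrop 2: 597.4 − 361.33 + 7.57 = 243.64.
At (342, 197): z_contact = 459.4 − 6.9 + 243.64 = 696.1 m.
Depth below ground = 811 − 696.1 = 115 m.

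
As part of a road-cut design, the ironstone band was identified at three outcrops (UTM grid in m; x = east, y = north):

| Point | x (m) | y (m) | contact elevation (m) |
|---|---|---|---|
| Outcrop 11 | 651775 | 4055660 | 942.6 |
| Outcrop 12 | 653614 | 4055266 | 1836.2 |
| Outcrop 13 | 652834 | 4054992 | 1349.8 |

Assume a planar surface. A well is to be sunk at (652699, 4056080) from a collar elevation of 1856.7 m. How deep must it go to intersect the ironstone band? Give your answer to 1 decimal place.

Let the plane be z = a·x + b·y + c.
Outcrop 12−Outcrop 11: 1839a − 394b = 893.6;  Outcrop 13−Outcrop 11: 1059a − 668b = 407.2.
Solving gives a = 0.538072943, b = 0.243441986.
Then c = 942.6 − a·651775 − b·4055660 = −1337077.82.
At (652699, 4056080): z_contact = 351199.67 + 987420.17 − 1337077.82 = 1542.03 m.
Depth below ground = 1856.7 − 1542.03 = 314.7 m.

314.7 m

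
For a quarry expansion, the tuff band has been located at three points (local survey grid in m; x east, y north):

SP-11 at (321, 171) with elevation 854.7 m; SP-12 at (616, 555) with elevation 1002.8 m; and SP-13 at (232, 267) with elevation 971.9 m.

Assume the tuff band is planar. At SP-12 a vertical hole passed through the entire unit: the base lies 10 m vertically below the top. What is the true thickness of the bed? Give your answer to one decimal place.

Two edge vectors: SP-11→SP-12 = (295, 384, 148.1), SP-11→SP-13 = (-89, 96, 117.2).
Normal n = (SP-11→SP-12) × (SP-11→SP-13) = (30787.2, -47754.9, 62496).
So ∂z/∂x = −n_x/n_z = −0.49263 and ∂z/∂y = −n_y/n_z = 0.76413.
|∇z| = √(a²+b²) = 0.90916, so dip δ = arctan(0.90916) = 42.28°.
True thickness = vertical thickness × cos δ = 10 × cos 42.28° = 7.4 m.

7.4 m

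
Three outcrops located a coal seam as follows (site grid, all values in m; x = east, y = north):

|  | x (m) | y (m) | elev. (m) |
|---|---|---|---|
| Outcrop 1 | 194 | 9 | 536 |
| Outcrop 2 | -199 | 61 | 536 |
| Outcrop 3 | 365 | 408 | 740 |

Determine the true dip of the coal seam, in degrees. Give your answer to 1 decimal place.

26.0°

Let the plane be z = a·x + b·y + c.
Outcrop 2−Outcrop 1: −393a + 52b = 0;  Outcrop 3−Outcrop 1: 171a + 399b = 204.
Solving gives a = 0.06402, b = 0.48384.
Gradient magnitude |∇z| = √(a² + b²) = √(0.00410 + 0.23410) = 0.48806.
True dip = arctan(0.48806) = 26.0°, dipping toward S (azimuth ≈ 188°).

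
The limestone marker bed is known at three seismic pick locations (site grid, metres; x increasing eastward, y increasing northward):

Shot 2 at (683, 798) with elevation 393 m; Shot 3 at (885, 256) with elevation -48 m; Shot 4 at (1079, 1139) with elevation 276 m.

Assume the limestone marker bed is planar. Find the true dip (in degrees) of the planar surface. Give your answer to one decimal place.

42.7°

Two edge vectors: Shot 2→Shot 3 = (202, -542, -441), Shot 2→Shot 4 = (396, 341, -117).
Normal n = (Shot 2→Shot 3) × (Shot 2→Shot 4) = (213795, -151002, 283514).
So ∂z/∂x = −n_x/n_z = −0.75409 and ∂z/∂y = −n_y/n_z = 0.53261.
Gradient magnitude |∇z| = √(a² + b²) = √(0.56865 + 0.28367) = 0.92321.
True dip = arctan(0.92321) = 42.7°, dipping toward SE (azimuth ≈ 125°).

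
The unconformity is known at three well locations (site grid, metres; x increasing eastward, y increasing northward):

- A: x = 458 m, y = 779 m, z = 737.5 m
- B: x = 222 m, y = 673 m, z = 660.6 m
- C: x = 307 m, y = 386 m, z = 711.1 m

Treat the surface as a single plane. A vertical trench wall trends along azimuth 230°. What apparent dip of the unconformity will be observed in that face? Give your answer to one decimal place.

12.9°

Let the plane be z = a·x + b·y + c.
B−A: −236a − 106b = −76.9;  C−A: −151a − 393b = −26.4.
Solving gives a = 0.35734, b = −0.07012.
Unit vector along 230° is (sin 230°, cos 230°) = (-0.7660, -0.6428).
Slope in that direction = a·(-0.7660) + b·(-0.6428) = −0.22867.
Apparent dip = arctan|0.22867| = 12.9° (true dip is 20.0°, so apparent ≤ true as expected).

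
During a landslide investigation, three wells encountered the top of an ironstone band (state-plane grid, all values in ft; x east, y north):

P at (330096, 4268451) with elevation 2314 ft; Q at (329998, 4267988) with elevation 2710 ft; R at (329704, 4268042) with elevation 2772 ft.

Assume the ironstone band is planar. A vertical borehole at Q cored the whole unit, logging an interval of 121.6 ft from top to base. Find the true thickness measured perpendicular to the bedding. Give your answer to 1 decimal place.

Let the plane be z = a·x + b·y + c.
Q−P: −98a − 463b = 396;  R−P: −392a − 409b = 458.
Solving gives a = −0.35421, b = −0.78032.
|∇z| = √(a²+b²) = 0.85695, so dip δ = arctan(0.85695) = 40.59°.
True thickness = vertical thickness × cos δ = 121.6 × cos 40.59° = 92.3 ft.

92.3 ft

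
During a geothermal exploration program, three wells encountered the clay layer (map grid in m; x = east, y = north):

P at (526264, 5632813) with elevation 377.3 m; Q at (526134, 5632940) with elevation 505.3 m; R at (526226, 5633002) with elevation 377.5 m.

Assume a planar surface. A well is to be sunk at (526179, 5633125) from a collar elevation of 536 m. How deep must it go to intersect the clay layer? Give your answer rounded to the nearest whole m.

Two edge vectors: P→Q = (-130, 127, 128), P→R = (-38, 189, 0.2).
Normal n = (P→Q) × (P→R) = (-24166.6, -4838, -19744).
So ∂z/∂x = −n_x/n_z = −1.22399716 and ∂z/∂y = −n_y/n_z = −0.24503647.
Intercept c from P: 377.3 + 644145.64 + 1380244.60 = 2024767.54.
At (526179, 5633125): z_contact = −644041.6 − 1380321.0 + 2024767.54 = 404.9 m.
Depth below ground = 536 − 404.9 = 131 m.

131 m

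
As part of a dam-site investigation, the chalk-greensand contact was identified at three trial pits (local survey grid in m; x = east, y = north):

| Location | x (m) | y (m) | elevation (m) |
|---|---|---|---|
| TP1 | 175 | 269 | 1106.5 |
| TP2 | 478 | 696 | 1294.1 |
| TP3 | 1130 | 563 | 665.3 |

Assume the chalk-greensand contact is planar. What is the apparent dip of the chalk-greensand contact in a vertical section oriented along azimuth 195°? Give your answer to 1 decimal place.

Two edge vectors: TP1→TP2 = (303, 427, 187.6), TP1→TP3 = (955, 294, -441.2).
Normal n = (TP1→TP2) × (TP1→TP3) = (-243546.8, 312841.6, -318703).
So ∂z/∂x = −n_x/n_z = −0.76418 and ∂z/∂y = −n_y/n_z = 0.98161.
Unit vector along 195° is (sin 195°, cos 195°) = (-0.2588, -0.9659).
Slope in that direction = a·(-0.2588) + b·(-0.9659) = −0.75038.
Apparent dip = arctan|0.75038| = 36.9° (true dip is 51.2°, so apparent ≤ true as expected).

36.9°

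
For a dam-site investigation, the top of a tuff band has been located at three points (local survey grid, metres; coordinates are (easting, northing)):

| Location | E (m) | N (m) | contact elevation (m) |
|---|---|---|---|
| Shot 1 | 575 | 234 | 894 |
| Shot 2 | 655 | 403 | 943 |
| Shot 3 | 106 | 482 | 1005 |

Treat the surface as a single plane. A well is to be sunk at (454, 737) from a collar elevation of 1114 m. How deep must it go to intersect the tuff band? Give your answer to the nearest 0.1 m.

50.2 m

Let the plane be z = a·E + b·N + c.
Shot 2−Shot 1: 80a + 169b = 49;  Shot 3−Shot 1: −469a + 248b = 111.
Solving gives a = −0.06667, b = 0.32150.
Then c = 894 − a·575 − b·234 = 857.10.
At (454, 737): z_contact = −30.27 + 236.95 + 857.10 = 1063.78 m.
Depth below ground = 1114 − 1063.78 = 50.2 m.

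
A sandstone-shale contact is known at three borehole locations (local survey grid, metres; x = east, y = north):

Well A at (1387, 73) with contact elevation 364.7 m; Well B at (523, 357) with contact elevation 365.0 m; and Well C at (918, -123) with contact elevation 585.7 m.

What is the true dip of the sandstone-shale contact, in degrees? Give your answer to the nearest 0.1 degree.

33.6°

Two edge vectors: Well A→Well B = (-864, 284, 0.3), Well A→Well C = (-469, -196, 221).
Normal n = (Well A→Well B) × (Well A→Well C) = (62822.8, 190803.3, 302540).
So ∂z/∂x = −n_x/n_z = −0.20765 and ∂z/∂y = −n_y/n_z = −0.63067.
Gradient magnitude |∇z| = √(a² + b²) = √(0.04312 + 0.39775) = 0.66398.
True dip = arctan(0.66398) = 33.6°, dipping toward NNE (azimuth ≈ 018°).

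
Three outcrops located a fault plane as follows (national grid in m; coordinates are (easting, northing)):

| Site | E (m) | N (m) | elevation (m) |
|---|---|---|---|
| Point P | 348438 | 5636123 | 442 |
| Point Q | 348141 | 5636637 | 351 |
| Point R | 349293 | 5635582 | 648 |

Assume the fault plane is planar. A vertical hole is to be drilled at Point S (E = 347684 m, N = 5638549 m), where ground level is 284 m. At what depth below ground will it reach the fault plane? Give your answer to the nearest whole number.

140 m

Let the plane be z = a·E + b·N + c.
Point Q−Point P: −297a + 514b = −91;  Point R−Point P: 855a − 541b = 206.
Solving gives a = 0.20320811, b = −0.05962488.
Then c = 442 − a·348438 − b·5636123 = 265689.75.
At (347684, 5638549): z_contact = 70652.2 − 336197.8 + 265689.75 = 144.1 m.
Depth below ground = 284 − 144.1 = 140 m.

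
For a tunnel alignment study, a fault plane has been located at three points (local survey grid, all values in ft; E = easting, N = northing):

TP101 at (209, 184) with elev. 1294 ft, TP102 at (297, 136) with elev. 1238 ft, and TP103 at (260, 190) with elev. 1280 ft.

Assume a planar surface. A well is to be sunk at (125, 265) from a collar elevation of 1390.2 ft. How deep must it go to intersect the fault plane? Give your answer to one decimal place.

Let the plane be z = a·E + b·N + c.
TP102−TP101: 88a − 48b = −56;  TP103−TP101: 51a + 6b = −14.
Solving gives a = −0.33871, b = 0.54570.
Then c = 1294 − a·209 − b·184 = 1264.38.
At (125, 265): z_contact = −42.34 + 144.61 + 1264.38 = 1366.65 ft.
Depth below ground = 1390.2 − 1366.65 = 23.5 ft.

23.5 ft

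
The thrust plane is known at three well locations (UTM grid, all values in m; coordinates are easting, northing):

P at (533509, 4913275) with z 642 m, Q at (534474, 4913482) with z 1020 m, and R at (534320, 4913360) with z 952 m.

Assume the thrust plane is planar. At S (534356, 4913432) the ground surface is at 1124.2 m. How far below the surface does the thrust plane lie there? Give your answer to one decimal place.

Two edge vectors: P→Q = (965, 207, 378), P→R = (811, 85, 310).
Normal n = (P→Q) × (P→R) = (32040, 7408, -85852).
So ∂z/∂easting = −n_x/n_z = 0.373200391 and ∂z/∂northing = −n_y/n_z = 0.086288031.
Intercept c from P: 642 − 199105.77 − 423956.82 = −622420.59.
At (534356, 4913432): z_contact = 199421.87 + 423970.37 − 622420.59 = 971.65 m.
Depth below ground = 1124.2 − 971.65 = 152.6 m.

152.6 m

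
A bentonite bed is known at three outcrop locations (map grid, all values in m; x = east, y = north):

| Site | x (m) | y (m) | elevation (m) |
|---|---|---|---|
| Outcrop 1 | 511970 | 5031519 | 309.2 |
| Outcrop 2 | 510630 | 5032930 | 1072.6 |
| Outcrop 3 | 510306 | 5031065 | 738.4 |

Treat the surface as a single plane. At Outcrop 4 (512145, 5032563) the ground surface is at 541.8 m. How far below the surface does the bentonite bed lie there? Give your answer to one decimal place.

43.5 m

Let the plane be z = a·x + b·y + c.
Outcrop 2−Outcrop 1: −1340a + 1411b = 763.4;  Outcrop 3−Outcrop 1: −1664a − 454b = 429.2.
Solving gives a = −0.322090585, b = 0.235151394.
Then c = 309.2 − a·511970 − b·5031519 = −1017958.79.
At (512145, 5032563): z_contact = −164957.08 + 1183414.20 − 1017958.79 = 498.33 m.
Depth below ground = 541.8 − 498.33 = 43.5 m.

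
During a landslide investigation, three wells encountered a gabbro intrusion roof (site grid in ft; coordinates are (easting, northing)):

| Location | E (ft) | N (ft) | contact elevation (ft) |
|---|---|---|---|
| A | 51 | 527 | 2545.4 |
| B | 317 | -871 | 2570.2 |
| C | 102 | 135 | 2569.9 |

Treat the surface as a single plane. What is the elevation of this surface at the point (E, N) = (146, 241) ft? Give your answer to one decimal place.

2520.3 ft

Let the plane be z = a·E + b·N + c.
B−A: 266a − 1398b = 24.8;  C−A: 51a − 392b = 24.5.
Solving gives a = −0.74390, b = −0.15928.
Then c = 2545.4 − a·51 − b·527 = 2667.28.
At (146, 241): z = −108.6 − 38.4 + 2667.28 = 2520.3 ft.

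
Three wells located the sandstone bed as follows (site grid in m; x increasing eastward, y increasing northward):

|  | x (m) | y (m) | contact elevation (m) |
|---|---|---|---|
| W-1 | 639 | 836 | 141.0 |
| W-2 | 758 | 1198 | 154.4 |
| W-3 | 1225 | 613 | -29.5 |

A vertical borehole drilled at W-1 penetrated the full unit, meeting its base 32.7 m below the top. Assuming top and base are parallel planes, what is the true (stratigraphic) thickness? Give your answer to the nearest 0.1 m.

31.5 m

Two edge vectors: W-1→W-2 = (119, 362, 13.4), W-1→W-3 = (586, -223, -170.5).
Normal n = (W-1→W-2) × (W-1→W-3) = (-58732.8, 28141.9, -238669).
So ∂z/∂x = −n_x/n_z = −0.24608 and ∂z/∂y = −n_y/n_z = 0.11791.
|∇z| = √(a²+b²) = 0.27288, so dip δ = arctan(0.27288) = 15.26°.
True thickness = vertical thickness × cos δ = 32.7 × cos 15.26° = 31.5 m.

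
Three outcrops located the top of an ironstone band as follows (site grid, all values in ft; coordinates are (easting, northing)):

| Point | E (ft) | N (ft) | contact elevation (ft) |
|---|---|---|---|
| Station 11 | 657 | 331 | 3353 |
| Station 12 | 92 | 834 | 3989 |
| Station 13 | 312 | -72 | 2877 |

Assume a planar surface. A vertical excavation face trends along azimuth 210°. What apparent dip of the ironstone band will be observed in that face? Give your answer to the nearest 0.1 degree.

45.9°

Let the plane be z = a·E + b·N + c.
Station 12−Station 11: −565a + 503b = 636;  Station 13−Station 11: −345a − 403b = −476.
Solving gives a = −0.04207, b = 1.21716.
Unit vector along 210° is (sin 210°, cos 210°) = (-0.5000, -0.8660).
Slope in that direction = a·(-0.5000) + b·(-0.8660) = −1.03305.
Apparent dip = arctan|1.03305| = 45.9° (true dip is 50.6°, so apparent ≤ true as expected).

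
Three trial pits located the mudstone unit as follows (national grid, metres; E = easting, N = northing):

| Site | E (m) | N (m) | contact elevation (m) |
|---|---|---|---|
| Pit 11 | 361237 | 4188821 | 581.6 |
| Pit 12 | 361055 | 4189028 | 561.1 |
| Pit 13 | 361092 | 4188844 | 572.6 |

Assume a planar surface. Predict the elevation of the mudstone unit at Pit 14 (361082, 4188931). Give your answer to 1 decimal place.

Two edge vectors: Pit 11→Pit 12 = (-182, 207, -20.5), Pit 11→Pit 13 = (-145, 23, -9).
Normal n = (Pit 11→Pit 12) × (Pit 11→Pit 13) = (-1391.5, 1334.5, 25829).
So ∂z/∂E = −n_x/n_z = 0.053873553 and ∂z/∂N = −n_y/n_z = −0.051666731.
Intercept c from Pit 11: 581.6 − 19461.12 + 216422.69 = 197543.17.
At (361082, 4188931): z = 19452.8 − 216428.4 + 197543.17 = 567.6 m.

567.6 m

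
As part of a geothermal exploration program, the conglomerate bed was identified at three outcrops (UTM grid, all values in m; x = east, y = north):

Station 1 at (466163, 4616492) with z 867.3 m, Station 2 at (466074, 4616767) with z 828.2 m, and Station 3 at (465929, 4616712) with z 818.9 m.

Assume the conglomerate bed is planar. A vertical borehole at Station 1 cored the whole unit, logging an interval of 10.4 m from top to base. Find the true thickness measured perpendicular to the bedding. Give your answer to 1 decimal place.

10.3 m

Let the plane be z = a·x + b·y + c.
Station 2−Station 1: −89a + 275b = −39.1;  Station 3−Station 1: −234a + 220b = −48.4.
Solving gives a = 0.10516, b = −0.10815.
|∇z| = √(a²+b²) = 0.15085, so dip δ = arctan(0.15085) = 8.58°.
True thickness = vertical thickness × cos δ = 10.4 × cos 8.58° = 10.3 m.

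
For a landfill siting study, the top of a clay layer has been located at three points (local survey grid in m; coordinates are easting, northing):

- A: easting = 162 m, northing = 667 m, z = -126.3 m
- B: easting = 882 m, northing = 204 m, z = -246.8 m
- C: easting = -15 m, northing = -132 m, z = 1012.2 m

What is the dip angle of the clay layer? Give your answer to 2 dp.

Let the plane be z = a·easting + b·northing + c.
B−A: 720a − 463b = −120.5;  C−A: −177a − 799b = 1138.5.
Solving gives a = −0.94853, b = −1.21478.
Gradient magnitude |∇z| = √(a² + b²) = √(0.89971 + 1.47569) = 1.54124.
True dip = arctan(1.54124) = 57.02°, dipping toward NE (azimuth ≈ 038°).

57.02°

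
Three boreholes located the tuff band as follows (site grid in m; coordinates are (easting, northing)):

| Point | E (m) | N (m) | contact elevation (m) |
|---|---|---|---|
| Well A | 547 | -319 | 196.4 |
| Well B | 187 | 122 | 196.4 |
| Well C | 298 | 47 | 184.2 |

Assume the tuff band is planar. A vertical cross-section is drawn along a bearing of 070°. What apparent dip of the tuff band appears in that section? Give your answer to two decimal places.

16.63°

Let the plane be z = a·E + b·N + c.
Well B−Well A: −360a + 441b = 0;  Well C−Well A: −249a + 366b = −12.2.
Solving gives a = −0.24510, b = −0.20008.
Unit vector along 070° is (sin 70°, cos 70°) = (0.9397, 0.3420).
Slope in that direction = a·(0.9397) + b·(0.3420) = −0.29875.
Apparent dip = arctan|0.29875| = 16.63° (true dip is 17.6°, so apparent ≤ true as expected).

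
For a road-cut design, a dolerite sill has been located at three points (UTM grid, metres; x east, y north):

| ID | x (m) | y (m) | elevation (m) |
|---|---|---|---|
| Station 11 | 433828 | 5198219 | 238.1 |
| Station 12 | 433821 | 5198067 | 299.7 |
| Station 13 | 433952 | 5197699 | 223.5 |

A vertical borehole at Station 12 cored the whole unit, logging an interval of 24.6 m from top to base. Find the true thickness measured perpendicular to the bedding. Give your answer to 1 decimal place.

Let the plane be z = a·x + b·y + c.
Station 12−Station 11: −7a − 152b = 61.6;  Station 13−Station 11: 124a − 520b = −14.6.
Solving gives a = −1.52309, b = −0.33512.
|∇z| = √(a²+b²) = 1.55952, so dip δ = arctan(1.55952) = 57.33°.
True thickness = vertical thickness × cos δ = 24.6 × cos 57.33° = 13.3 m.

13.3 m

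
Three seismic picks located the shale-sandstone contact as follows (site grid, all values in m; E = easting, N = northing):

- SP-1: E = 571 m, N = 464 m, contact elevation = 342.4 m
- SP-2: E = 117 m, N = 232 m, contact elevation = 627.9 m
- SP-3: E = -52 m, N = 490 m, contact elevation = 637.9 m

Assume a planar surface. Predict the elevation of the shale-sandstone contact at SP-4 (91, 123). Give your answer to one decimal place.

671.0 m

Two edge vectors: SP-1→SP-2 = (-454, -232, 285.5), SP-1→SP-3 = (-623, 26, 295.5).
Normal n = (SP-1→SP-2) × (SP-1→SP-3) = (-75979, -43709.5, -156340).
So ∂z/∂E = −n_x/n_z = −0.48599 and ∂z/∂N = −n_y/n_z = −0.27958.
Intercept c from SP-1: 342.4 + 277.50 + 129.73 = 749.62.
At (91, 123): z = −44.2 − 34.4 + 749.62 = 671.0 m.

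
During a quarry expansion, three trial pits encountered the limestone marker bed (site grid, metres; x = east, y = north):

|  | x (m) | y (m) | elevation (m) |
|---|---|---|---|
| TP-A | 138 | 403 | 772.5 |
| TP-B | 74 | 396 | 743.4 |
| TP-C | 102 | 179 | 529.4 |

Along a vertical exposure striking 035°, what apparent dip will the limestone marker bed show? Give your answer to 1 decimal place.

46.1°

Let the plane be z = a·x + b·y + c.
TP-B−TP-A: −64a − 7b = −29.1;  TP-C−TP-A: −36a − 224b = −243.1.
Solving gives a = 0.34200, b = 1.03030.
Unit vector along 035° is (sin 35°, cos 35°) = (0.5736, 0.8192).
Slope in that direction = a·(0.5736) + b·(0.8192) = 1.04014.
Apparent dip = arctan|1.04014| = 46.1° (true dip is 47.3°, so apparent ≤ true as expected).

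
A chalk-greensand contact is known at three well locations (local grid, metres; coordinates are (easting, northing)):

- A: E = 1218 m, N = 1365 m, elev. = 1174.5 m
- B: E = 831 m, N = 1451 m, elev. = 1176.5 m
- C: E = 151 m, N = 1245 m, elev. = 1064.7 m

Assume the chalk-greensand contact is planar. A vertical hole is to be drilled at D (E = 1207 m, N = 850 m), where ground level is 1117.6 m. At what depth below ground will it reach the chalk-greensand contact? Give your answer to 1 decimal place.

110.1 m

Let the plane be z = a·E + b·N + c.
B−A: −387a + 86b = 2;  C−A: −1067a − 120b = −109.8.
Solving gives a = 0.066589, b = 0.322908.
Then c = 1174.5 − a·1218 − b·1365 = 652.62.
At (1207, 850): z_contact = 80.37 + 274.47 + 652.62 = 1007.47 m.
Depth below ground = 1117.6 − 1007.47 = 110.1 m.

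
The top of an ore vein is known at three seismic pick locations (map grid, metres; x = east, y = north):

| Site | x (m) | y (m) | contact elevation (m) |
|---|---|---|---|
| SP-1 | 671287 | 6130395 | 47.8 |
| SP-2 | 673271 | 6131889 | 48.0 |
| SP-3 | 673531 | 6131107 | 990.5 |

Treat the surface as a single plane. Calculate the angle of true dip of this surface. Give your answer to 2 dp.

50.35°

Two edge vectors: SP-1→SP-2 = (1984, 1494, 0.2), SP-1→SP-3 = (2244, 712, 942.7).
Normal n = (SP-1→SP-2) × (SP-1→SP-3) = (1408251.4, -1869868, -1939928).
So ∂z/∂x = −n_x/n_z = 0.72593 and ∂z/∂y = −n_y/n_z = −0.96389.
Gradient magnitude |∇z| = √(a² + b²) = √(0.52697 + 0.92907) = 1.20667.
True dip = arctan(1.20667) = 50.35°, dipping toward NW (azimuth ≈ 323°).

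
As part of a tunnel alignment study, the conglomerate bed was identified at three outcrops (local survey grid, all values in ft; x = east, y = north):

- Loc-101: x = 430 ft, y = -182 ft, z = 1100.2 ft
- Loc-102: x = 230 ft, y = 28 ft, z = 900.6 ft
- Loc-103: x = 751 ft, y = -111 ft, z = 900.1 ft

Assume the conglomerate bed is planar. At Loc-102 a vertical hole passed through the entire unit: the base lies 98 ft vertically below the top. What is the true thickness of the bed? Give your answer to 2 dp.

59.17 ft

Two edge vectors: Loc-101→Loc-102 = (-200, 210, -199.6), Loc-101→Loc-103 = (321, 71, -200.1).
Normal n = (Loc-101→Loc-102) × (Loc-101→Loc-103) = (-27849.4, -104091.6, -81610).
So ∂z/∂x = −n_x/n_z = −0.34125 and ∂z/∂y = −n_y/n_z = −1.27548.
|∇z| = √(a²+b²) = 1.32034, so dip δ = arctan(1.32034) = 52.86°.
True thickness = vertical thickness × cos δ = 98 × cos 52.86° = 59.17 ft.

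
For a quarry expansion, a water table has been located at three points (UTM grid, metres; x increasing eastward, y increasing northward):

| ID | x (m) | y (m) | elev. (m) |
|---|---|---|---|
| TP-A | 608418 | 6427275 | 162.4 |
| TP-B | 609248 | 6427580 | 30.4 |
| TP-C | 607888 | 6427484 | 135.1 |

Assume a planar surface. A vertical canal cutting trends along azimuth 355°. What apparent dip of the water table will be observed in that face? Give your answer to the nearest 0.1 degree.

15.1°

Let the plane be z = a·x + b·y + c.
TP-B−TP-A: 830a + 305b = −132;  TP-C−TP-A: −530a + 209b = −27.3.
Solving gives a = −0.05748, b = −0.27638.
Unit vector along 355° is (sin 355°, cos 355°) = (-0.0872, 0.9962).
Slope in that direction = a·(-0.0872) + b·(0.9962) = −0.27031.
Apparent dip = arctan|0.27031| = 15.1° (true dip is 15.8°, so apparent ≤ true as expected).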